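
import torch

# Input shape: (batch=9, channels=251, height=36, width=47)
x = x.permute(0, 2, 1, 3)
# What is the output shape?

Input shape: (9, 251, 36, 47)
Output shape: (9, 36, 251, 47)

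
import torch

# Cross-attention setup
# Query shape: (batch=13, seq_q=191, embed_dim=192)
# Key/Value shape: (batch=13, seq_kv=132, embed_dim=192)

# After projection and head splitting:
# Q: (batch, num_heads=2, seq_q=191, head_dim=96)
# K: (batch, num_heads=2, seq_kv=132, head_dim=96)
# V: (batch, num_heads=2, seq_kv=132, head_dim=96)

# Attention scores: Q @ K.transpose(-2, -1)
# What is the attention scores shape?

Input shape: (13, 191, 192)
Output shape: (13, 2, 191, 132)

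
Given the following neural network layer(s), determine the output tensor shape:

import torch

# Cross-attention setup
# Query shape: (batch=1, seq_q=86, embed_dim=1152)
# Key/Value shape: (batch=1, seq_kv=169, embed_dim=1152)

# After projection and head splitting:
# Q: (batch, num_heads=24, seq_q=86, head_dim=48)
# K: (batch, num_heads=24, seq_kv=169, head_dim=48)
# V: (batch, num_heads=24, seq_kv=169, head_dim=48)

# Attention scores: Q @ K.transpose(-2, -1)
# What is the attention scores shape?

Input shape: (1, 86, 1152)
Output shape: (1, 24, 86, 169)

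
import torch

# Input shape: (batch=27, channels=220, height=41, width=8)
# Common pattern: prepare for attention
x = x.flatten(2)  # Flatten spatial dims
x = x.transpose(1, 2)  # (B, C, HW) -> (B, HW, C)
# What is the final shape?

Input shape: (27, 220, 41, 8)
  -> after flatten(2): (27, 220, 328)
Output shape: (27, 328, 220)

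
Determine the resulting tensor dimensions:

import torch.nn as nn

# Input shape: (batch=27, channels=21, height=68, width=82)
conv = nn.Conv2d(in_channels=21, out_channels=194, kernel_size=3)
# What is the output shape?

Input shape: (27, 21, 68, 82)
Output shape: (27, 194, 66, 80)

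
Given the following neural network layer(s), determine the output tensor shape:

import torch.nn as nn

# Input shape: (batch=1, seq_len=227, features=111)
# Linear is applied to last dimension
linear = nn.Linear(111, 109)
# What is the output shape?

Input shape: (1, 227, 111)
Output shape: (1, 227, 109)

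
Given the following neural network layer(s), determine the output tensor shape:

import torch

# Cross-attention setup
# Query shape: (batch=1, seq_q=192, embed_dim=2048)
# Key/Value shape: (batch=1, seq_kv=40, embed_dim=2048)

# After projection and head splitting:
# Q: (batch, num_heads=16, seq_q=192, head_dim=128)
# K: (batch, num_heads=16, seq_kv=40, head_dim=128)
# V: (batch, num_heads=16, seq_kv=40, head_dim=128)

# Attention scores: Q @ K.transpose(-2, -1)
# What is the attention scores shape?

Input shape: (1, 192, 2048)
Output shape: (1, 16, 192, 40)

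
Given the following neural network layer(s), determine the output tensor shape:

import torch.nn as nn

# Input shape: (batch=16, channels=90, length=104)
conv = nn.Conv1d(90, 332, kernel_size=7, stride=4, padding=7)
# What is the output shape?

Input shape: (16, 90, 104)
Output shape: (16, 332, 28)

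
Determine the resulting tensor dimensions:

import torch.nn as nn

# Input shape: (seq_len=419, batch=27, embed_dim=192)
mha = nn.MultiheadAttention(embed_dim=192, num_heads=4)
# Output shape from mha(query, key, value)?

Input shape: (419, 27, 192)
Output shape: (419, 27, 192)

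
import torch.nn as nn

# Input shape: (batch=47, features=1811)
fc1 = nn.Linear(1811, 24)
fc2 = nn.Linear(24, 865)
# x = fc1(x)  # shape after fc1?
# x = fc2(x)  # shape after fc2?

Input shape: (47, 1811)
  -> after fc1: (47, 24)
Output shape: (47, 865)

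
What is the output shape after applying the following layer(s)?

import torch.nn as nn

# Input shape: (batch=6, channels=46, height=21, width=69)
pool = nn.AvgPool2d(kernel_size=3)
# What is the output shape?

Input shape: (6, 46, 21, 69)
Output shape: (6, 46, 7, 23)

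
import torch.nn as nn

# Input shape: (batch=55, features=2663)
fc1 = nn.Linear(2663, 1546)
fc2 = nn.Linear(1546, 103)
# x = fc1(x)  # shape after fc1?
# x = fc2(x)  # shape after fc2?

Input shape: (55, 2663)
  -> after fc1: (55, 1546)
Output shape: (55, 103)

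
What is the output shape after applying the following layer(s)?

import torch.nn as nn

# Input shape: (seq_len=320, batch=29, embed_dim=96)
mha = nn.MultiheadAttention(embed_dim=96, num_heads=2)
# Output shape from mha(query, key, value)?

Input shape: (320, 29, 96)
Output shape: (320, 29, 96)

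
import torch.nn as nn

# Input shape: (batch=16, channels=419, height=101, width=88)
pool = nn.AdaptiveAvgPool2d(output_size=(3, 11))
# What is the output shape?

Input shape: (16, 419, 101, 88)
Output shape: (16, 419, 3, 11)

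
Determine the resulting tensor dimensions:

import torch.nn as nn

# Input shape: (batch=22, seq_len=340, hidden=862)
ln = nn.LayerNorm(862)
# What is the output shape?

Input shape: (22, 340, 862)
Output shape: (22, 340, 862)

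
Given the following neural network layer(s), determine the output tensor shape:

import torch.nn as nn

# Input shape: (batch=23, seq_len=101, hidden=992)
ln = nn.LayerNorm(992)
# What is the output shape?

Input shape: (23, 101, 992)
Output shape: (23, 101, 992)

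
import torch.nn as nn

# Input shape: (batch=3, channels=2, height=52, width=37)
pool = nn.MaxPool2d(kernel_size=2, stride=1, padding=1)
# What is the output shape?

Input shape: (3, 2, 52, 37)
Output shape: (3, 2, 53, 38)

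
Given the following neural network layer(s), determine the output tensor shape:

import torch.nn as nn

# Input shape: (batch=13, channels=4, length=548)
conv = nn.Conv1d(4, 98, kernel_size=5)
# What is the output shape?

Input shape: (13, 4, 548)
Output shape: (13, 98, 544)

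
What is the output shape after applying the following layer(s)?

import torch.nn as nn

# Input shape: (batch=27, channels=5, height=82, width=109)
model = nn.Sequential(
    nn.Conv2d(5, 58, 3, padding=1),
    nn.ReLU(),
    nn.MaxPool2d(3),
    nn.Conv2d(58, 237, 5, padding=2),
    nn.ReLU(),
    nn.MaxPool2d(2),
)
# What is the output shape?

Input shape: (27, 5, 82, 109)
  -> after first Conv2d: (27, 58, 82, 109)
  -> after first MaxPool2d: (27, 58, 27, 36)
  -> after second Conv2d: (27, 237, 27, 36)
Output shape: (27, 237, 13, 18)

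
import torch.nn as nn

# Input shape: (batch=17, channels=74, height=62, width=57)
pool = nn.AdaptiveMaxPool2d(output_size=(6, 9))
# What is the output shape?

Input shape: (17, 74, 62, 57)
Output shape: (17, 74, 6, 9)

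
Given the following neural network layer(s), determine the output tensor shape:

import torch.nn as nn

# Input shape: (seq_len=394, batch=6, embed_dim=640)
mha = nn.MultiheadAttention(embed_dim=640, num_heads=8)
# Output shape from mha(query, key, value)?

Input shape: (394, 6, 640)
Output shape: (394, 6, 640)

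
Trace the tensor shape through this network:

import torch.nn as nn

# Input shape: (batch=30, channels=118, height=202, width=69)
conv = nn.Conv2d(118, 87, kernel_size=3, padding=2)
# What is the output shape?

Input shape: (30, 118, 202, 69)
Output shape: (30, 87, 204, 71)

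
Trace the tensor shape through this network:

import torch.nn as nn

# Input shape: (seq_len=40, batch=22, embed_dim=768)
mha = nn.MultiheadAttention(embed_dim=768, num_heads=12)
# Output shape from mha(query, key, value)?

Input shape: (40, 22, 768)
Output shape: (40, 22, 768)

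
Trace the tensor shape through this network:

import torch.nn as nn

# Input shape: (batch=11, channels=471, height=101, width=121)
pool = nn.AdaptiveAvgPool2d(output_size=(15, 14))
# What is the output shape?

Input shape: (11, 471, 101, 121)
Output shape: (11, 471, 15, 14)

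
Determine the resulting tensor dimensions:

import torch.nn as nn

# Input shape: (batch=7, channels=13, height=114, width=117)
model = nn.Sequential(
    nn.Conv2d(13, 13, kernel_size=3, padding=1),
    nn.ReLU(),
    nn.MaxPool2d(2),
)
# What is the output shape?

Input shape: (7, 13, 114, 117)
  -> after Conv2d: (7, 13, 114, 117)
  -> after ReLU: (7, 13, 114, 117)
Output shape: (7, 13, 57, 58)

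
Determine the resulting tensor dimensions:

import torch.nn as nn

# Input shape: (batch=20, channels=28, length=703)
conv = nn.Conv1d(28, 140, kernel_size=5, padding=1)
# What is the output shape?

Input shape: (20, 28, 703)
Output shape: (20, 140, 701)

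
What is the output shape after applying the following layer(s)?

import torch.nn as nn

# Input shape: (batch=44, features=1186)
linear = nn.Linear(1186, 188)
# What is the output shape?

Input shape: (44, 1186)
Output shape: (44, 188)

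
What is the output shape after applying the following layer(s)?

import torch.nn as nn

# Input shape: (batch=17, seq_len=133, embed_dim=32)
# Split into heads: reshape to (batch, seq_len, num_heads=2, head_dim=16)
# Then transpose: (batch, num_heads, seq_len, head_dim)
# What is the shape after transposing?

Input shape: (17, 133, 32)
  -> after reshape: (17, 133, 2, 16)
Output shape: (17, 2, 133, 16)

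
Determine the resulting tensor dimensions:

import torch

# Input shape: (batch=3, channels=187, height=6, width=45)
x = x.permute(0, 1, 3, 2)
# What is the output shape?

Input shape: (3, 187, 6, 45)
Output shape: (3, 187, 45, 6)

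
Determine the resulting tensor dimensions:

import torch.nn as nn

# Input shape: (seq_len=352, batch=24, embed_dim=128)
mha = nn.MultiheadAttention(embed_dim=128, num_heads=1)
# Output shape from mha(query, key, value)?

Input shape: (352, 24, 128)
Output shape: (352, 24, 128)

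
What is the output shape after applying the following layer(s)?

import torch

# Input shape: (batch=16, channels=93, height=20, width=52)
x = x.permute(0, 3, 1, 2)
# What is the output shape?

Input shape: (16, 93, 20, 52)
Output shape: (16, 52, 93, 20)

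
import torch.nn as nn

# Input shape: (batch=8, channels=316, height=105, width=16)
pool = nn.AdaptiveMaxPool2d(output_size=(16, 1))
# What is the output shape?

Input shape: (8, 316, 105, 16)
Output shape: (8, 316, 16, 1)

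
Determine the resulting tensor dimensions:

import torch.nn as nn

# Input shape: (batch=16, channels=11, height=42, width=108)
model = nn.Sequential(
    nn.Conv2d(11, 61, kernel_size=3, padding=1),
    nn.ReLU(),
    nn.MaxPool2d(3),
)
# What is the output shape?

Input shape: (16, 11, 42, 108)
  -> after Conv2d: (16, 61, 42, 108)
  -> after ReLU: (16, 61, 42, 108)
Output shape: (16, 61, 14, 36)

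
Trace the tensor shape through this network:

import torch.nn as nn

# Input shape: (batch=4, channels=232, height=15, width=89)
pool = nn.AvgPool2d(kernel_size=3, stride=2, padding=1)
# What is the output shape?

Input shape: (4, 232, 15, 89)
Output shape: (4, 232, 8, 45)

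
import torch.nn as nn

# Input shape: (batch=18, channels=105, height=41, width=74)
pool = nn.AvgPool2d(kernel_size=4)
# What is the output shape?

Input shape: (18, 105, 41, 74)
Output shape: (18, 105, 10, 18)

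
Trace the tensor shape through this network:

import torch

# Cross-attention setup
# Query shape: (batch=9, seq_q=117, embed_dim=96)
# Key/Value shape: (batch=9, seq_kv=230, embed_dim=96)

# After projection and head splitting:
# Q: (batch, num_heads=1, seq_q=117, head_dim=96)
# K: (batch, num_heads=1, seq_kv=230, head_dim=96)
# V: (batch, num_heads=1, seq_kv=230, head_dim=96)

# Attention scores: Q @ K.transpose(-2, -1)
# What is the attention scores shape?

Input shape: (9, 117, 96)
Output shape: (9, 1, 117, 230)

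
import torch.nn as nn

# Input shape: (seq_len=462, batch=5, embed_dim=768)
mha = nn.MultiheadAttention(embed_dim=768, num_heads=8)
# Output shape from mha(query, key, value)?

Input shape: (462, 5, 768)
Output shape: (462, 5, 768)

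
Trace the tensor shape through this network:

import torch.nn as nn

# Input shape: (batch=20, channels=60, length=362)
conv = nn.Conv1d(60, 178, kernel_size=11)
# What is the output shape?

Input shape: (20, 60, 362)
Output shape: (20, 178, 352)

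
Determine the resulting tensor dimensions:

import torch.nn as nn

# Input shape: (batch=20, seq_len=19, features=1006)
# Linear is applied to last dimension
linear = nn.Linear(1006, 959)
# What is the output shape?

Input shape: (20, 19, 1006)
Output shape: (20, 19, 959)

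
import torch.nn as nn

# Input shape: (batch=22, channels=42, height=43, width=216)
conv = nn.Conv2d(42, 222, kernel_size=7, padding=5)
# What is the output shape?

Input shape: (22, 42, 43, 216)
Output shape: (22, 222, 47, 220)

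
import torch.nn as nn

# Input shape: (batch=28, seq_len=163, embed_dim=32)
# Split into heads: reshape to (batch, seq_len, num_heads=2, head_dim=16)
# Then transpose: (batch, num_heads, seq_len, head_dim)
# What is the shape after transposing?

Input shape: (28, 163, 32)
  -> after reshape: (28, 163, 2, 16)
Output shape: (28, 2, 163, 16)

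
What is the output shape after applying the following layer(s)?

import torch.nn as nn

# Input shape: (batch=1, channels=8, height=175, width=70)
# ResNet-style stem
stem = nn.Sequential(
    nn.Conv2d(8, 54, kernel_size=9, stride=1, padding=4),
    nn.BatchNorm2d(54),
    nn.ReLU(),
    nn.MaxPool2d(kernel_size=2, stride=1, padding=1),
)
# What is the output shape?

Input shape: (1, 8, 175, 70)
  -> after Conv2d 9x9 stride=1: (1, 54, 175, 70)
Output shape: (1, 54, 176, 71)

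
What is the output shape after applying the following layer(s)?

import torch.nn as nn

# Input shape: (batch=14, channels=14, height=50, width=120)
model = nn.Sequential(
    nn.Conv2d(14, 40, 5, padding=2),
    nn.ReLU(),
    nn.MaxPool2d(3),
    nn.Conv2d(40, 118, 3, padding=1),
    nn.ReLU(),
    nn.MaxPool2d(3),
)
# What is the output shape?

Input shape: (14, 14, 50, 120)
  -> after first Conv2d: (14, 40, 50, 120)
  -> after first MaxPool2d: (14, 40, 16, 40)
  -> after second Conv2d: (14, 118, 16, 40)
Output shape: (14, 118, 5, 13)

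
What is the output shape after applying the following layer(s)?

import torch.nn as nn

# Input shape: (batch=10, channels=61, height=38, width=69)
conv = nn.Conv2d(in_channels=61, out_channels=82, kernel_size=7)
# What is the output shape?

Input shape: (10, 61, 38, 69)
Output shape: (10, 82, 32, 63)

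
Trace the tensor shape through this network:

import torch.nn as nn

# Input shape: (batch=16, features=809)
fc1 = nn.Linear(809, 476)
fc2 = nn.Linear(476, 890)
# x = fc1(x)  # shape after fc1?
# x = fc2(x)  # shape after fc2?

Input shape: (16, 809)
  -> after fc1: (16, 476)
Output shape: (16, 890)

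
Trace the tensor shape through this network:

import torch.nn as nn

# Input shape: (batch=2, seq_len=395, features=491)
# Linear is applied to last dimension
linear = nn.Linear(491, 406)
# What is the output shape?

Input shape: (2, 395, 491)
Output shape: (2, 395, 406)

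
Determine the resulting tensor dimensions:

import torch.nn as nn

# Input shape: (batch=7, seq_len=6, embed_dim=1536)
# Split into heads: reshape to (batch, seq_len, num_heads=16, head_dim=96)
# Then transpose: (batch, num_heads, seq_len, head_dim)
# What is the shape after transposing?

Input shape: (7, 6, 1536)
  -> after reshape: (7, 6, 16, 96)
Output shape: (7, 16, 6, 96)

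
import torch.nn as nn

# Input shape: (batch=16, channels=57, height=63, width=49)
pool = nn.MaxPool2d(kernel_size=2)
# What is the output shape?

Input shape: (16, 57, 63, 49)
Output shape: (16, 57, 31, 24)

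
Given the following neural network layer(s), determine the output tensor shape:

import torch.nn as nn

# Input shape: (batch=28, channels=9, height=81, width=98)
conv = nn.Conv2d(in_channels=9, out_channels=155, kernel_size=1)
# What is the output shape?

Input shape: (28, 9, 81, 98)
Output shape: (28, 155, 81, 98)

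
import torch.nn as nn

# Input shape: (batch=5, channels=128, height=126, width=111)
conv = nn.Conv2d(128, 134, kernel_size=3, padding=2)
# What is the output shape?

Input shape: (5, 128, 126, 111)
Output shape: (5, 134, 128, 113)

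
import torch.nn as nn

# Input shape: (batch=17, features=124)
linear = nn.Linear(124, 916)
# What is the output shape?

Input shape: (17, 124)
Output shape: (17, 916)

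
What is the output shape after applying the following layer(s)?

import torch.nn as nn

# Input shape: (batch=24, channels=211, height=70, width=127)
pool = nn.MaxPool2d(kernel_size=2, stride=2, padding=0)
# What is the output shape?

Input shape: (24, 211, 70, 127)
Output shape: (24, 211, 35, 63)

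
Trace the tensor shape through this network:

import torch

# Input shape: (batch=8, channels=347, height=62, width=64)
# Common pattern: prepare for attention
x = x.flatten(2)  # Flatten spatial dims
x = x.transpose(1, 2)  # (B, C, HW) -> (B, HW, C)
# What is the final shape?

Input shape: (8, 347, 62, 64)
  -> after flatten(2): (8, 347, 3968)
Output shape: (8, 3968, 347)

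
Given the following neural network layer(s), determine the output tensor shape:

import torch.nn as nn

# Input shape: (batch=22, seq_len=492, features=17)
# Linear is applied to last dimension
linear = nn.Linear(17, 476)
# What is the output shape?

Input shape: (22, 492, 17)
Output shape: (22, 492, 476)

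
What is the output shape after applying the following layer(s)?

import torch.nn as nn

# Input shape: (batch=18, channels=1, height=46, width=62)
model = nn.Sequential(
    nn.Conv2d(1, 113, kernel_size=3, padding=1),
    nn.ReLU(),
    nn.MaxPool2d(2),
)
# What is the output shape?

Input shape: (18, 1, 46, 62)
  -> after Conv2d: (18, 113, 46, 62)
  -> after ReLU: (18, 113, 46, 62)
Output shape: (18, 113, 23, 31)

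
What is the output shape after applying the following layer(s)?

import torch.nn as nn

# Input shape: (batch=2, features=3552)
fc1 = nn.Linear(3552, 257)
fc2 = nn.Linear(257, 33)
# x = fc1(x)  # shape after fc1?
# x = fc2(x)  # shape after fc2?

Input shape: (2, 3552)
  -> after fc1: (2, 257)
Output shape: (2, 33)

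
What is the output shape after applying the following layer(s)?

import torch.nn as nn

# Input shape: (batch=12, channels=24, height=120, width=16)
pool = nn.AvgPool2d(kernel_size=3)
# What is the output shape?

Input shape: (12, 24, 120, 16)
Output shape: (12, 24, 40, 5)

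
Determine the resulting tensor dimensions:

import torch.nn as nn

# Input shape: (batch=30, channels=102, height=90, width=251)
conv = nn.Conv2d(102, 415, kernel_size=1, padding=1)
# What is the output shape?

Input shape: (30, 102, 90, 251)
Output shape: (30, 415, 92, 253)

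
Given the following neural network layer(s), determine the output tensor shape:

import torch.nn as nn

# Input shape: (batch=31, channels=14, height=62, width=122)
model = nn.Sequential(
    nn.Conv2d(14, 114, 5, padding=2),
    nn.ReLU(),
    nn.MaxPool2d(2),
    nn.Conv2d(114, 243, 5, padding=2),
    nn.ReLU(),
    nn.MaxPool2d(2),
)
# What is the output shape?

Input shape: (31, 14, 62, 122)
  -> after first Conv2d: (31, 114, 62, 122)
  -> after first MaxPool2d: (31, 114, 31, 61)
  -> after second Conv2d: (31, 243, 31, 61)
Output shape: (31, 243, 15, 30)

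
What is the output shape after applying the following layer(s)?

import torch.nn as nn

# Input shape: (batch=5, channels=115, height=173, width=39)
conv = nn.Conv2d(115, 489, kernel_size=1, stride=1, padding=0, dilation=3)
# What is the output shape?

Input shape: (5, 115, 173, 39)
Output shape: (5, 489, 173, 39)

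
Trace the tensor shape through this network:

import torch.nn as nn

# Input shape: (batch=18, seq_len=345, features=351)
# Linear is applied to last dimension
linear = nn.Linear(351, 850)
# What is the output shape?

Input shape: (18, 345, 351)
Output shape: (18, 345, 850)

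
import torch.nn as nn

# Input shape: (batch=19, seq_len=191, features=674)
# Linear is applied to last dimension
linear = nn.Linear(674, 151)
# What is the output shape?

Input shape: (19, 191, 674)
Output shape: (19, 191, 151)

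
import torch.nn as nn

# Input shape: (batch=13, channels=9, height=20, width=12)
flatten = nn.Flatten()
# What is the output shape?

Input shape: (13, 9, 20, 12)
Output shape: (13, 2160)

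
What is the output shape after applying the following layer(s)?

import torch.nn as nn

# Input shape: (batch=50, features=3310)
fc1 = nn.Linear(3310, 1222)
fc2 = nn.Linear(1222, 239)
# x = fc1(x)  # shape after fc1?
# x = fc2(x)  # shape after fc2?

Input shape: (50, 3310)
  -> after fc1: (50, 1222)
Output shape: (50, 239)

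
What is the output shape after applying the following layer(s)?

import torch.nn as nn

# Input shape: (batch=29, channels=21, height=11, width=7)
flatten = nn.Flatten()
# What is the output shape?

Input shape: (29, 21, 11, 7)
Output shape: (29, 1617)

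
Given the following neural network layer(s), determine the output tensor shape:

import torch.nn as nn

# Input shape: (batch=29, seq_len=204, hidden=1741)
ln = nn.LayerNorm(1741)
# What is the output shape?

Input shape: (29, 204, 1741)
Output shape: (29, 204, 1741)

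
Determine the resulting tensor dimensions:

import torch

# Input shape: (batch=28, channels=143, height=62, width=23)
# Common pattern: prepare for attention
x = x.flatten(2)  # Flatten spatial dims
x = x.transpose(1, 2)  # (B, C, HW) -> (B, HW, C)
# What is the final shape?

Input shape: (28, 143, 62, 23)
  -> after flatten(2): (28, 143, 1426)
Output shape: (28, 1426, 143)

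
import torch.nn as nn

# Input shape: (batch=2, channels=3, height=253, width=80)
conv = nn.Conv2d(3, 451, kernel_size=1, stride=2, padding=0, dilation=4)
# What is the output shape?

Input shape: (2, 3, 253, 80)
Output shape: (2, 451, 127, 40)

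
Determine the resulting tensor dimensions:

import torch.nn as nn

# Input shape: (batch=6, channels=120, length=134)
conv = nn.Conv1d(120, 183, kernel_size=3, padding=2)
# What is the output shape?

Input shape: (6, 120, 134)
Output shape: (6, 183, 136)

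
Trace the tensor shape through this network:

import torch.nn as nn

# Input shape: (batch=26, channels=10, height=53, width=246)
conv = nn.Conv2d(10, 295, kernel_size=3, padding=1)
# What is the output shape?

Input shape: (26, 10, 53, 246)
Output shape: (26, 295, 53, 246)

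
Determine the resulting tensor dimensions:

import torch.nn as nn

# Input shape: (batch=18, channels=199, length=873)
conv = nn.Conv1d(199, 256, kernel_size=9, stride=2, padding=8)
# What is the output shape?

Input shape: (18, 199, 873)
Output shape: (18, 256, 441)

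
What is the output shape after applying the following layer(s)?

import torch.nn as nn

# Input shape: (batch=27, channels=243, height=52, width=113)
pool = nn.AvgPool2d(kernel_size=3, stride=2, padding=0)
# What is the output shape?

Input shape: (27, 243, 52, 113)
Output shape: (27, 243, 25, 56)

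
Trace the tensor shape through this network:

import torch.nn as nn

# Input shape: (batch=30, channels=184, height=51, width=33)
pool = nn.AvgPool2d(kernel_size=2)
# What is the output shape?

Input shape: (30, 184, 51, 33)
Output shape: (30, 184, 25, 16)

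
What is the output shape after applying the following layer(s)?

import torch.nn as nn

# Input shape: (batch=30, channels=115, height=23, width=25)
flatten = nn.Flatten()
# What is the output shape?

Input shape: (30, 115, 23, 25)
Output shape: (30, 66125)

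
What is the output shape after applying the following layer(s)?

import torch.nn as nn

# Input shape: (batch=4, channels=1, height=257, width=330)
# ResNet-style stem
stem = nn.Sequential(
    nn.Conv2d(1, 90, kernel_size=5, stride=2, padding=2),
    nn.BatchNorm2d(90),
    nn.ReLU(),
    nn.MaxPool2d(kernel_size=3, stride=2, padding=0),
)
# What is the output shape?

Input shape: (4, 1, 257, 330)
  -> after Conv2d 5x5 stride=2: (4, 90, 129, 165)
Output shape: (4, 90, 64, 82)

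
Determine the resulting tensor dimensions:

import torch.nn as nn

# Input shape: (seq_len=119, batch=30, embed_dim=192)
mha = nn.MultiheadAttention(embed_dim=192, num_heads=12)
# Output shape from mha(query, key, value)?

Input shape: (119, 30, 192)
Output shape: (119, 30, 192)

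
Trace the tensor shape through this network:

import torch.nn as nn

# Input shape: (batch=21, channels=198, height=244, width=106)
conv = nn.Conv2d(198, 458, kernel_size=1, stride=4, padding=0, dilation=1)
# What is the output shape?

Input shape: (21, 198, 244, 106)
Output shape: (21, 458, 61, 27)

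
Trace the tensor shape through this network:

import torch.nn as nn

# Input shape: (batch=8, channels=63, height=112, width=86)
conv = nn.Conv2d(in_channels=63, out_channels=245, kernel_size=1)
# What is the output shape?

Input shape: (8, 63, 112, 86)
Output shape: (8, 245, 112, 86)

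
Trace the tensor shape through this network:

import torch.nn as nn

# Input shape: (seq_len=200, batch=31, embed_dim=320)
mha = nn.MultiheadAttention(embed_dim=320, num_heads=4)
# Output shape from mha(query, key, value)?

Input shape: (200, 31, 320)
Output shape: (200, 31, 320)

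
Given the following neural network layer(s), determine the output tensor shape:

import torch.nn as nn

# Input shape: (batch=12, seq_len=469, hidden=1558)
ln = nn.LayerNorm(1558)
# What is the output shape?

Input shape: (12, 469, 1558)
Output shape: (12, 469, 1558)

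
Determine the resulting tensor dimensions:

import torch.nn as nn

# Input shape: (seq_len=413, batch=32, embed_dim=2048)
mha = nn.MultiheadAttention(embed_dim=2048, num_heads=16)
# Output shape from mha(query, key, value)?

Input shape: (413, 32, 2048)
Output shape: (413, 32, 2048)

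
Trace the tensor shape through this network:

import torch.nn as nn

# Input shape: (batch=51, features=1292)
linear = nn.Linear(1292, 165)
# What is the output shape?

Input shape: (51, 1292)
Output shape: (51, 165)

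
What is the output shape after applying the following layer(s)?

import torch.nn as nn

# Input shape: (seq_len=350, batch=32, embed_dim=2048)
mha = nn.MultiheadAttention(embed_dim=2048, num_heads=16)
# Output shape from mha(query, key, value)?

Input shape: (350, 32, 2048)
Output shape: (350, 32, 2048)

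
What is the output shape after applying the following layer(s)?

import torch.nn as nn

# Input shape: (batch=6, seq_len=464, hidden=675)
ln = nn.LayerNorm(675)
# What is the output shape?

Input shape: (6, 464, 675)
Output shape: (6, 464, 675)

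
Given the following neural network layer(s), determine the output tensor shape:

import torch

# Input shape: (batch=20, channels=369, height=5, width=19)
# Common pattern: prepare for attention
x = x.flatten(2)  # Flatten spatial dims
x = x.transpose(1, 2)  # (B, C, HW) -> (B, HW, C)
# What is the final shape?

Input shape: (20, 369, 5, 19)
  -> after flatten(2): (20, 369, 95)
Output shape: (20, 95, 369)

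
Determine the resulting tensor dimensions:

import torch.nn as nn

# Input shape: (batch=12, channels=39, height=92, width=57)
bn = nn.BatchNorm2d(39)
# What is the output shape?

Input shape: (12, 39, 92, 57)
Output shape: (12, 39, 92, 57)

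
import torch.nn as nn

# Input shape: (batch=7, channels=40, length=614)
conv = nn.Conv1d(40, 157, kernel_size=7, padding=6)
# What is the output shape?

Input shape: (7, 40, 614)
Output shape: (7, 157, 620)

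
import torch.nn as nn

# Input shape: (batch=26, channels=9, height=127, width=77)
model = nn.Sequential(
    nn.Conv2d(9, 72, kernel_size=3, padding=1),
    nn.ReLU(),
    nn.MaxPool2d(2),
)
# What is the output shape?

Input shape: (26, 9, 127, 77)
  -> after Conv2d: (26, 72, 127, 77)
  -> after ReLU: (26, 72, 127, 77)
Output shape: (26, 72, 63, 38)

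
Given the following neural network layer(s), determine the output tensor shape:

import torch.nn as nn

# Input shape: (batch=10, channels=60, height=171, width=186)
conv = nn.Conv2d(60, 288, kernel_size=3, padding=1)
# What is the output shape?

Input shape: (10, 60, 171, 186)
Output shape: (10, 288, 171, 186)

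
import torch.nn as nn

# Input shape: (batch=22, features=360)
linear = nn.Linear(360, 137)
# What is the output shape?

Input shape: (22, 360)
Output shape: (22, 137)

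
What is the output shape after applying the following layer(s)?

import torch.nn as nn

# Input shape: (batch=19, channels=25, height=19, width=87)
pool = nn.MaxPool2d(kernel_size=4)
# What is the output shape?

Input shape: (19, 25, 19, 87)
Output shape: (19, 25, 4, 21)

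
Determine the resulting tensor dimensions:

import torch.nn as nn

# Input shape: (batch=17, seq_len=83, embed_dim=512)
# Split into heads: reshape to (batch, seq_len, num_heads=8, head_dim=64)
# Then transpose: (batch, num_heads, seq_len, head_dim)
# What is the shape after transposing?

Input shape: (17, 83, 512)
  -> after reshape: (17, 83, 8, 64)
Output shape: (17, 8, 83, 64)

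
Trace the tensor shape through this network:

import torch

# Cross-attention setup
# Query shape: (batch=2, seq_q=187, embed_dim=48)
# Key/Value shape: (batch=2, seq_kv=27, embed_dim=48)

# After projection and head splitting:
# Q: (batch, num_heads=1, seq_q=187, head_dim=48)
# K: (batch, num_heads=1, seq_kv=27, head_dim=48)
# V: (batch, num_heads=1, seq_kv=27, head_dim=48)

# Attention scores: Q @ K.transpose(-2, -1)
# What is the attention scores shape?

Input shape: (2, 187, 48)
Output shape: (2, 1, 187, 27)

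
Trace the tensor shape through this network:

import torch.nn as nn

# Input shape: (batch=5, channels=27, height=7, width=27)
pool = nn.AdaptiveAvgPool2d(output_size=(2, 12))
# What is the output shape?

Input shape: (5, 27, 7, 27)
Output shape: (5, 27, 2, 12)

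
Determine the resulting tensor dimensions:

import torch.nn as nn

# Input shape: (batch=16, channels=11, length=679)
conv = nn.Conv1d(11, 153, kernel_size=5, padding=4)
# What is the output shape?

Input shape: (16, 11, 679)
Output shape: (16, 153, 683)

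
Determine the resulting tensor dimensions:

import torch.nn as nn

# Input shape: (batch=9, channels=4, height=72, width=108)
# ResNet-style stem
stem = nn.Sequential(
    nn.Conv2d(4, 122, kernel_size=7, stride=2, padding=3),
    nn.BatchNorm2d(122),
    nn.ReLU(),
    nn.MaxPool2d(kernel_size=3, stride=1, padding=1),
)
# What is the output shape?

Input shape: (9, 4, 72, 108)
  -> after Conv2d 7x7 stride=2: (9, 122, 36, 54)
Output shape: (9, 122, 36, 54)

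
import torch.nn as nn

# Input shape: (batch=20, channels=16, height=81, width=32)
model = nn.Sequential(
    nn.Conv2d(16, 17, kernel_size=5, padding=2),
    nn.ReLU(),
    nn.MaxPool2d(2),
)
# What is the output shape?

Input shape: (20, 16, 81, 32)
  -> after Conv2d: (20, 17, 81, 32)
  -> after ReLU: (20, 17, 81, 32)
Output shape: (20, 17, 40, 16)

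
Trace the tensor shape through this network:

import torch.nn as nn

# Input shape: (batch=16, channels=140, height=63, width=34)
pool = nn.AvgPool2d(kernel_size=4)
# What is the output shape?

Input shape: (16, 140, 63, 34)
Output shape: (16, 140, 15, 8)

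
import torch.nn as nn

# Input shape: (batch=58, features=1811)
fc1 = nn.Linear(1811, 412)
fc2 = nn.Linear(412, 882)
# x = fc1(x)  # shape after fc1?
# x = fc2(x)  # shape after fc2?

Input shape: (58, 1811)
  -> after fc1: (58, 412)
Output shape: (58, 882)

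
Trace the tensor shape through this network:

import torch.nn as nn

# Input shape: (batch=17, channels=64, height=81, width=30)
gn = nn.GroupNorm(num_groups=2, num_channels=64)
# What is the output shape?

Input shape: (17, 64, 81, 30)
Output shape: (17, 64, 81, 30)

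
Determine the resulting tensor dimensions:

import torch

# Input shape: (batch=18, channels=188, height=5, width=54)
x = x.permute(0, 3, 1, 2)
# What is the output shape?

Input shape: (18, 188, 5, 54)
Output shape: (18, 54, 188, 5)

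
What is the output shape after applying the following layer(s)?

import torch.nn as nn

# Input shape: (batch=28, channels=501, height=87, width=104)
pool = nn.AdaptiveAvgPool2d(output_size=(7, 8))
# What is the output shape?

Input shape: (28, 501, 87, 104)
Output shape: (28, 501, 7, 8)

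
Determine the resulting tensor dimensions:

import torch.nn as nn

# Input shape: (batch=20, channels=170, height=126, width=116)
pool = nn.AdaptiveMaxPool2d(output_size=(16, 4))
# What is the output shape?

Input shape: (20, 170, 126, 116)
Output shape: (20, 170, 16, 4)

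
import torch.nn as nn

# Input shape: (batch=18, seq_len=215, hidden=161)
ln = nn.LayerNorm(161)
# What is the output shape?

Input shape: (18, 215, 161)
Output shape: (18, 215, 161)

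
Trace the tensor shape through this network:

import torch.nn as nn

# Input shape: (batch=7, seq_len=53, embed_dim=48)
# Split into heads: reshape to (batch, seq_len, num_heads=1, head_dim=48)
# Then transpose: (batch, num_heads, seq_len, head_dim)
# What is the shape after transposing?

Input shape: (7, 53, 48)
  -> after reshape: (7, 53, 1, 48)
Output shape: (7, 1, 53, 48)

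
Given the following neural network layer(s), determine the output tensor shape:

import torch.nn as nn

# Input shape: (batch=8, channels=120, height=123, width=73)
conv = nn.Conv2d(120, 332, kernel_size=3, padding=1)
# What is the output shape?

Input shape: (8, 120, 123, 73)
Output shape: (8, 332, 123, 73)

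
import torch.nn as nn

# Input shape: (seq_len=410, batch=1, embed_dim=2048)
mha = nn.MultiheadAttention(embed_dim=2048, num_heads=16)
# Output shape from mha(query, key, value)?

Input shape: (410, 1, 2048)
Output shape: (410, 1, 2048)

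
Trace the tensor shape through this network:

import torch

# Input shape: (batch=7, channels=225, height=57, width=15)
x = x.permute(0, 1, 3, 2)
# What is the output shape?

Input shape: (7, 225, 57, 15)
Output shape: (7, 225, 15, 57)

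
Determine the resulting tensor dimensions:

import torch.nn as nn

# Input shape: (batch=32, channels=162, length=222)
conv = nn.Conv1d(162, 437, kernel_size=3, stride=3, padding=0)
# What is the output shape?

Input shape: (32, 162, 222)
Output shape: (32, 437, 74)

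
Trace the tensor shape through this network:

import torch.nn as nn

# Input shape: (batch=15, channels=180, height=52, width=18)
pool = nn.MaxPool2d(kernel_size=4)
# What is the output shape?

Input shape: (15, 180, 52, 18)
Output shape: (15, 180, 13, 4)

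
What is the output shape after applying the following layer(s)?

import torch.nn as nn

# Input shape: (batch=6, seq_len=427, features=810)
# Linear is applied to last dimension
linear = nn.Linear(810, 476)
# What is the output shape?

Input shape: (6, 427, 810)
Output shape: (6, 427, 476)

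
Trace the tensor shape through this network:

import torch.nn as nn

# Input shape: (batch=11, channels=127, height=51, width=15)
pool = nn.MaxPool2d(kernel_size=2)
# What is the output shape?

Input shape: (11, 127, 51, 15)
Output shape: (11, 127, 25, 7)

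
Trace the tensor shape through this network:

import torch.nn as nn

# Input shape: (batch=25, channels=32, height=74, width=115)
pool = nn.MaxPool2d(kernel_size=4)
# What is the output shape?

Input shape: (25, 32, 74, 115)
Output shape: (25, 32, 18, 28)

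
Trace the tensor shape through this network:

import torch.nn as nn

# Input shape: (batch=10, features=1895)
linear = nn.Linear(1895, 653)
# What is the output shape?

Input shape: (10, 1895)
Output shape: (10, 653)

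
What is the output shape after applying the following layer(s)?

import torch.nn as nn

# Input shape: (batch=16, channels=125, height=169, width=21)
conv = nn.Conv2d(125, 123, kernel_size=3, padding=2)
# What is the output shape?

Input shape: (16, 125, 169, 21)
Output shape: (16, 123, 171, 23)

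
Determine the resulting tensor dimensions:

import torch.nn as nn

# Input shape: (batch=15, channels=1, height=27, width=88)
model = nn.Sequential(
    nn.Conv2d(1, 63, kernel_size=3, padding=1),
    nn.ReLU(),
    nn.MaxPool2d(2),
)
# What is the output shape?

Input shape: (15, 1, 27, 88)
  -> after Conv2d: (15, 63, 27, 88)
  -> after ReLU: (15, 63, 27, 88)
Output shape: (15, 63, 13, 44)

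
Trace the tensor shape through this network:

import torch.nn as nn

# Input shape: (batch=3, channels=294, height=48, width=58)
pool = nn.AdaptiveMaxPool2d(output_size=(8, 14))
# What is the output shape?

Input shape: (3, 294, 48, 58)
Output shape: (3, 294, 8, 14)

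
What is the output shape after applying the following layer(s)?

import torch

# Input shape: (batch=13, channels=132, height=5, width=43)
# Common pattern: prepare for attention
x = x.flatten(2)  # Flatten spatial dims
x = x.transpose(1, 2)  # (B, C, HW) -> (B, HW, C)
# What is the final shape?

Input shape: (13, 132, 5, 43)
  -> after flatten(2): (13, 132, 215)
Output shape: (13, 215, 132)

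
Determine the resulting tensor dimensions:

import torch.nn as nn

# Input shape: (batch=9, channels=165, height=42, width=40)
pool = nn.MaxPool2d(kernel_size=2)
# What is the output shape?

Input shape: (9, 165, 42, 40)
Output shape: (9, 165, 21, 20)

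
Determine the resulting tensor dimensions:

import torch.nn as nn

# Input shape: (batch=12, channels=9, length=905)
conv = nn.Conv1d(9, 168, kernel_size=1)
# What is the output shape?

Input shape: (12, 9, 905)
Output shape: (12, 168, 905)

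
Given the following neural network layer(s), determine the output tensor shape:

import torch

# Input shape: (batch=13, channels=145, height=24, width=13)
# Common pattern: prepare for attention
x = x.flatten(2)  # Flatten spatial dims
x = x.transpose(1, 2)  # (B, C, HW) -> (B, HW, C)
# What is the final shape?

Input shape: (13, 145, 24, 13)
  -> after flatten(2): (13, 145, 312)
Output shape: (13, 312, 145)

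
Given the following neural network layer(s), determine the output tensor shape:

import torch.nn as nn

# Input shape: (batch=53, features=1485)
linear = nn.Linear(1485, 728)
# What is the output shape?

Input shape: (53, 1485)
Output shape: (53, 728)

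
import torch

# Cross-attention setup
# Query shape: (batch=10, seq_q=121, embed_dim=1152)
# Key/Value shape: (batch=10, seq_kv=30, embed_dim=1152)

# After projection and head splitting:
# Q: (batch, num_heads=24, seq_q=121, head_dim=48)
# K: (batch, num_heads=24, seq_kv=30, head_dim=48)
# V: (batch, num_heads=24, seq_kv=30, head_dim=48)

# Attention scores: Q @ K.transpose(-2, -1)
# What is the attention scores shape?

Input shape: (10, 121, 1152)
Output shape: (10, 24, 121, 30)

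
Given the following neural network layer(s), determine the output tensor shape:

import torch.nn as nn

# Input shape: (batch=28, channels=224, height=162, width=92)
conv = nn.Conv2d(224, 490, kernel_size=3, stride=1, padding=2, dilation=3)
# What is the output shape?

Input shape: (28, 224, 162, 92)
Output shape: (28, 490, 160, 90)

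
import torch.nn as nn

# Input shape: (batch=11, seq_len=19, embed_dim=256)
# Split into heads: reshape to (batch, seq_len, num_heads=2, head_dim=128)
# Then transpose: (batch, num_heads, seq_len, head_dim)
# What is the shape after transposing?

Input shape: (11, 19, 256)
  -> after reshape: (11, 19, 2, 128)
Output shape: (11, 2, 19, 128)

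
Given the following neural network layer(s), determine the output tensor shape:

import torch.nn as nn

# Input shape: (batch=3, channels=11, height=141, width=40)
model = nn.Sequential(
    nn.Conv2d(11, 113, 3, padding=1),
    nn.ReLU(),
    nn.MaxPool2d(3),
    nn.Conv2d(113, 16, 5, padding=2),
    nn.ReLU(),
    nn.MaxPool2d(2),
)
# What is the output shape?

Input shape: (3, 11, 141, 40)
  -> after first Conv2d: (3, 113, 141, 40)
  -> after first MaxPool2d: (3, 113, 47, 13)
  -> after second Conv2d: (3, 16, 47, 13)
Output shape: (3, 16, 23, 6)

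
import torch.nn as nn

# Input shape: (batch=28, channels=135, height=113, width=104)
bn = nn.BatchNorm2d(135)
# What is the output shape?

Input shape: (28, 135, 113, 104)
Output shape: (28, 135, 113, 104)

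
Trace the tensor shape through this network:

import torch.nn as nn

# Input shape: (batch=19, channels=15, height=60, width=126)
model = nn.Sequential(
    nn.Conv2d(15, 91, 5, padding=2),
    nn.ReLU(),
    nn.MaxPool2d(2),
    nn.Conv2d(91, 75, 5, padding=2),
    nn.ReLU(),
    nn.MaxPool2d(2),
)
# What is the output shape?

Input shape: (19, 15, 60, 126)
  -> after first Conv2d: (19, 91, 60, 126)
  -> after first MaxPool2d: (19, 91, 30, 63)
  -> after second Conv2d: (19, 75, 30, 63)
Output shape: (19, 75, 15, 31)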